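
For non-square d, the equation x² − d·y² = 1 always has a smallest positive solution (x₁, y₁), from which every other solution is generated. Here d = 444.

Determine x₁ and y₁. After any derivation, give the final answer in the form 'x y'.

295 14

√444 = [21; 14,42, …], period ℓ=2 (even) → k=1
i=0: a=21 ⇒ p=21, q=1
i=1: a=14 ⇒ p=295, q=14
→ (295, 14).  Check: 295²=87025, 444·14²=87024, difference 1.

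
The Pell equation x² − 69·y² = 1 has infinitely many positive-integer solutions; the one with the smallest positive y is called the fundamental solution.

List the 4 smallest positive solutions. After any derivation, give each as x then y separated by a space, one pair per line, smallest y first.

7775 936
120901249 14554800
1880014414175 226327139064
29234224019520001 3519386997890400

[8; 3,3,1,4,1,3,3,16] for √69; ℓ=8 ⇒ convergent index 7
step 0: (8, 1)  from 8·(1,0) + (0,1)
…
step 3: (108, 13)  from 1·(83,10) + (25,3)
…
step 6: (2384, 287)  from 3·(623,75) + (515,62)
step 7: (7775, 936)  from 3·(2384,287) + (623,75)
→ (7775, 936).  Check: 7775²=60450625, 69·936²=60450624, difference 1.
n=2: (7775,936)∘(7775,936) = (7775·7775+69·936·936, 7775·936+936·7775) = (120901249,14554800)
n=3: (120901249,14554800)∘(7775,936) = (7775·120901249+69·936·14554800, 7775·14554800+936·120901249) = (1880014414175,226327139064)
n=4: (1880014414175,226327139064)∘(7775,936) = (7775·1880014414175+69·936·226327139064, 7775·226327139064+936·1880014414175) = (29234224019520001,3519386997890400)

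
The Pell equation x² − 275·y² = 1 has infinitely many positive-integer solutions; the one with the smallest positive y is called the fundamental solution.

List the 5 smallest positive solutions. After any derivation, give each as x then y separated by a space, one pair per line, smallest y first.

199 12
79201 4776
31521799 1900836
12545596801 756527952
4993116004999 301096224060

√275 = [16; 1,1,2,1,1,32, …], period ℓ=6 (even) → k=5
step 0: (16, 1)  from 16·(1,0) + (0,1)
…
step 3: (83, 5)  from 2·(33,2) + (17,1)
step 4: (116, 7)  from 1·(83,5) + (33,2)
step 5: (199, 12)  from 1·(116,7) + (83,5)
fundamental: x₁=199, y₁=12  (since 39601 − 275·144 = 1)
(199+12√275)^2 = 79201 + 4776√275
(199+12√275)^3 = 31521799 + 1900836√275
(199+12√275)^4 = 12545596801 + 756527952√275
(199+12√275)^5 = 4993116004999 + 301096224060√275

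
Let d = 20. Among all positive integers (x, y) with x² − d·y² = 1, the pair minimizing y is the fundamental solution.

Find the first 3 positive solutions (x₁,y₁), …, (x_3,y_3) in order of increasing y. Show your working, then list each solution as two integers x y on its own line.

9 2
161 36
2889 646

√20 → a₀=4, period (2,8); ℓ=2 even so k=1
a_0=4:  p_0=4·1+0=4,  q_0=4·0+1=1
a_1=2:  p_1=2·4+1=9,  q_1=2·1+0=2
(x₁, y₁) = (9, 2);  9² − 20·2² = 1 ✓
k=2:  x_2 = 9·9+20·2·2 = 161,  y_2 = 9·2+2·9 = 36
k=3:  x_3 = 9·161+20·2·36 = 2889,  y_3 = 9·36+2·161 = 646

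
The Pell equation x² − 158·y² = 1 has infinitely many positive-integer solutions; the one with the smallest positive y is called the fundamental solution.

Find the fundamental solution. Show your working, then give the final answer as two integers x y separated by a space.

√158 = [12; 1,1,3,12,3,1,1,24, …], period ℓ=8 (even) → k=7
k=0  a_k=12  p_k/q_k = 12/1
…
k=3  a_k=3  p_k/q_k = 88/7
…
k=5  a_k=3  p_k/q_k = 3331/265
k=6  a_k=1  p_k/q_k = 4412/351
k=7  a_k=1  p_k/q_k = 7743/616
→ (7743, 616).  Check: 7743²=59954049, 158·616²=59954048, difference 1.

7743 616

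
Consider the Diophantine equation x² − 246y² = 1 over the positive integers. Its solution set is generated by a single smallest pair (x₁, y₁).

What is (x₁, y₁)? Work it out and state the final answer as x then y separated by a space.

d=246: √d = [15; 1,2,5,1,14,1,5,2,1,30] (ℓ=10, even), read p_9/q_9
a_0=15:  p_0=15·1+0=15,  q_0=15·0+1=1
…
a_2=2:  p_2=2·16+15=47,  q_2=2·1+1=3
a_3=5:  p_3=5·47+16=251,  q_3=5·3+1=16
a_4=1:  p_4=1·251+47=298,  q_4=1·16+3=19
a_5=14:  p_5=14·298+251=4423,  q_5=14·19+16=282
a_6=1:  p_6=1·4423+298=4721,  q_6=1·282+19=301
a_7=5:  p_7=5·4721+4423=28028,  q_7=5·301+282=1787
a_8=2:  p_8=2·28028+4721=60777,  q_8=2·1787+301=3875
a_9=1:  p_9=1·60777+28028=88805,  q_9=1·3875+1787=5662
→ (88805, 5662).  Check: 88805²=7886328025, 246·5662²=7886328024, difference 1.

88805 5662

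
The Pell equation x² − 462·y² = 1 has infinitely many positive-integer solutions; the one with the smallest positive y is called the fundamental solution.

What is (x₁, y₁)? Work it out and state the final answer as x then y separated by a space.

43 2

d=462: √d = [21; 2,42] (ℓ=2, even), read p_1/q_1
k=0  a_k=21  p_k/q_k = 21/1
k=1  a_k=2  p_k/q_k = 43/2
→ (43, 2).  Check: 43²=1849, 462·2²=1848, difference 1.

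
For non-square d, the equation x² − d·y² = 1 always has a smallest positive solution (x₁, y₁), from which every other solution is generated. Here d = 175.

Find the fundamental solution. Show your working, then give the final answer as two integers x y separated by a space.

√175 → a₀=13, period (4,2,1,2,4,26); ℓ=6 even so k=5
a_0=13:  p_0=13·1+0=13,  q_0=13·0+1=1
a_1=4:  p_1=4·13+1=53,  q_1=4·1+0=4
…
a_4=2:  p_4=2·172+119=463,  q_4=2·13+9=35
a_5=4:  p_5=4·463+172=2024,  q_5=4·35+13=153
→ (2024, 153).  Check: 2024²=4096576, 175·153²=4096575, difference 1.

2024 153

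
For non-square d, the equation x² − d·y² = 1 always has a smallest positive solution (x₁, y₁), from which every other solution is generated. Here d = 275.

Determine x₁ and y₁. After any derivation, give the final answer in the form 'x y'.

199 12

[16; 1,1,2,1,1,32] for √275; ℓ=6 ⇒ convergent index 5
k=0  a_k=16  p_k/q_k = 16/1
k=1  a_k=1  p_k/q_k = 17/1
k=2  a_k=1  p_k/q_k = 33/2
k=3  a_k=2  p_k/q_k = 83/5
k=4  a_k=1  p_k/q_k = 116/7
k=5  a_k=1  p_k/q_k = 199/12
(x₁, y₁) = (199, 12);  199² − 275·12² = 1 ✓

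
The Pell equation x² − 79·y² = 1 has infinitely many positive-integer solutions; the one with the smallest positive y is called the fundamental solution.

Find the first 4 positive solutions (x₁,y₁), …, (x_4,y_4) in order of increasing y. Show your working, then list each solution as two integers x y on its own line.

80 9
12799 1440
2047760 230391
327628801 36861120

d=79: √d = [8; 1,7,1,16] (ℓ=4, even), read p_3/q_3
a_0=8:  p_0=8·1+0=8,  q_0=8·0+1=1
…
a_2=7:  p_2=7·9+8=71,  q_2=7·1+1=8
a_3=1:  p_3=1·71+9=80,  q_3=1·8+1=9
(x₁, y₁) = (80, 9);  80² − 79·9² = 1 ✓
n=2: (80,9)∘(80,9) = (80·80+79·9·9, 80·9+9·80) = (12799,1440)
n=3: (12799,1440)∘(80,9) = (80·12799+79·9·1440, 80·1440+9·12799) = (2047760,230391)
n=4: (2047760,230391)∘(80,9) = (80·2047760+79·9·230391, 80·230391+9·2047760) = (327628801,36861120)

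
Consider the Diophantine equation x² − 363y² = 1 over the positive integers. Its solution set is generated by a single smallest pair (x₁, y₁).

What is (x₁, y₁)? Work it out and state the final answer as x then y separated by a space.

362 19

d=363: √d = [19; 19,38] (ℓ=2, even), read p_1/q_1
a_0=19:  p_0=19·1+0=19,  q_0=19·0+1=1
a_1=19:  p_1=19·19+1=362,  q_1=19·1+0=19
→ (362, 19).  Check: 362²=131044, 363·19²=131043, difference 1.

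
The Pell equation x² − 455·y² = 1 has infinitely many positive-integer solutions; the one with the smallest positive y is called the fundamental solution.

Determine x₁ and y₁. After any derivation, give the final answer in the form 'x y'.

√455 = [21; 3,42, …], period ℓ=2 (even) → k=1
step 0: (21, 1)  from 21·(1,0) + (0,1)
step 1: (64, 3)  from 3·(21,1) + (1,0)
(x₁, y₁) = (64, 3);  64² − 455·3² = 1 ✓

64 3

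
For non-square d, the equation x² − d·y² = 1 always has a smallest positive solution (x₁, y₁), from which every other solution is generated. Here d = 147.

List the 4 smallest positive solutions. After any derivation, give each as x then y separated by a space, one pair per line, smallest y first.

97 8
18817 1552
3650401 301080
708158977 58407968

√147 → a₀=12, period (8,24); ℓ=2 even so k=1
a_0=12:  p_0=12·1+0=12,  q_0=12·0+1=1
a_1=8:  p_1=8·12+1=97,  q_1=8·1+0=8
→ (97, 8).  Check: 97²=9409, 147·8²=9408, difference 1.
(97+8√147)^2 = 18817 + 1552√147
(97+8√147)^3 = 3650401 + 301080√147
(97+8√147)^4 = 708158977 + 58407968√147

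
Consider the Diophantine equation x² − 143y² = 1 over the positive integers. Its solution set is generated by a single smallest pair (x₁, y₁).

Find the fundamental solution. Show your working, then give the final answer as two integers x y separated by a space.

√143 = [11; 1,22, …], period ℓ=2 (even) → k=1
a_0=11:  p_0=11·1+0=11,  q_0=11·0+1=1
a_1=1:  p_1=1·11+1=12,  q_1=1·1+0=1
→ (12, 1).  Check: 12²=144, 143·1²=143, difference 1.

12 1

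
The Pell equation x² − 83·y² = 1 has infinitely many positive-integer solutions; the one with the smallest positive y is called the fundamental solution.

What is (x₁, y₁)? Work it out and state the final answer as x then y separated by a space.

82 9

√83 = [9; 9,18, …], period ℓ=2 (even) → k=1
step 0: (9, 1)  from 9·(1,0) + (0,1)
step 1: (82, 9)  from 9·(9,1) + (1,0)
→ (82, 9).  Check: 82²=6724, 83·9²=6723, difference 1.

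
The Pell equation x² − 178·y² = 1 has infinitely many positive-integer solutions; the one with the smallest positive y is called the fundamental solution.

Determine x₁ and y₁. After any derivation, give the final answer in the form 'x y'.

√178 = [13; 2,1,12,1,2,26, …], period ℓ=6 (even) → k=5
a_0=13:  p_0=13·1+0=13,  q_0=13·0+1=1
…
a_4=1:  p_4=1·507+40=547,  q_4=1·38+3=41
a_5=2:  p_5=2·547+507=1601,  q_5=2·41+38=120
(x₁, y₁) = (1601, 120);  1601² − 178·120² = 1 ✓

1601 120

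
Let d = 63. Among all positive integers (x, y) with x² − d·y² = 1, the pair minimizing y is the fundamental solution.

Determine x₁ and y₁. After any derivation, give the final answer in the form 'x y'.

√63 → a₀=7, period (1,14); ℓ=2 even so k=1
i=0: a=7 ⇒ p=7, q=1
i=1: a=1 ⇒ p=8, q=1
(x₁, y₁) = (8, 1);  8² − 63·1² = 1 ✓

8 1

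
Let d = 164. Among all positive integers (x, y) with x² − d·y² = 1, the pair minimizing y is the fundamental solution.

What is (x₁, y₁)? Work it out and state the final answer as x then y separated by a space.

√164 → a₀=12, period (1,4,6,4,1,24); ℓ=6 even so k=5
step 0: (12, 1)  from 12·(1,0) + (0,1)
step 1: (13, 1)  from 1·(12,1) + (1,0)
step 2: (64, 5)  from 4·(13,1) + (12,1)
step 3: (397, 31)  from 6·(64,5) + (13,1)
step 4: (1652, 129)  from 4·(397,31) + (64,5)
step 5: (2049, 160)  from 1·(1652,129) + (397,31)
→ (2049, 160).  Check: 2049²=4198401, 164·160²=4198400, difference 1.

2049 160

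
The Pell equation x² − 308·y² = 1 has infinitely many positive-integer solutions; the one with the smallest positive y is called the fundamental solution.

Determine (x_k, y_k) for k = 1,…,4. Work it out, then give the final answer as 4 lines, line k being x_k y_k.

351 20
246401 14040
172973151 9856060
121426905601 6918940080

√308 = [17; 1,1,4,1,1,34, …], period ℓ=6 (even) → k=5
a_0=17:  p_0=17·1+0=17,  q_0=17·0+1=1
a_1=1:  p_1=1·17+1=18,  q_1=1·1+0=1
…
a_4=1:  p_4=1·158+35=193,  q_4=1·9+2=11
a_5=1:  p_5=1·193+158=351,  q_5=1·11+9=20
fundamental: x₁=351, y₁=20  (since 123201 − 308·400 = 1)
k=2:  x_2 = 351·351+308·20·20 = 246401,  y_2 = 351·20+20·351 = 14040
k=3:  x_3 = 351·246401+308·20·14040 = 172973151,  y_3 = 351·14040+20·246401 = 9856060
k=4:  x_4 = 351·172973151+308·20·9856060 = 121426905601,  y_4 = 351·9856060+20·172973151 = 6918940080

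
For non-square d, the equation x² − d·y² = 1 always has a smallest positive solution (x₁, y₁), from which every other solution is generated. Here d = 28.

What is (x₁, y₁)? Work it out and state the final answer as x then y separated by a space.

[5; 3,2,3,10] for √28; ℓ=4 ⇒ convergent index 3
i=0: a=5 ⇒ p=5, q=1
i=1: a=3 ⇒ p=16, q=3
i=2: a=2 ⇒ p=37, q=7
i=3: a=3 ⇒ p=127, q=24
(x₁, y₁) = (127, 24);  127² − 28·24² = 1 ✓

127 24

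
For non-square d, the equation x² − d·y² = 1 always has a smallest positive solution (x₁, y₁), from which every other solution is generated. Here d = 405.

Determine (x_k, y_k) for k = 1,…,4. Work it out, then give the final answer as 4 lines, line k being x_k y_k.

161 8
51841 2576
16692641 829464
5374978561 267084832

√405 = [20; 8,40, …], period ℓ=2 (even) → k=1
i=0: a=20 ⇒ p=20, q=1
i=1: a=8 ⇒ p=161, q=8
(x₁, y₁) = (161, 8);  161² − 405·8² = 1 ✓
(x_2, y_2) = (161·161 + 405·8·8, 161·8 + 8·161) = (51841, 2576)
(x_3, y_3) = (161·51841 + 405·8·2576, 161·2576 + 8·51841) = (16692641, 829464)
(x_4, y_4) = (161·16692641 + 405·8·829464, 161·829464 + 8·16692641) = (5374978561, 267084832)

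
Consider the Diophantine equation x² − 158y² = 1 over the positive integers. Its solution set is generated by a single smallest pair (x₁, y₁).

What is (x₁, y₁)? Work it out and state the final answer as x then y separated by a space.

[12; 1,1,3,12,3,1,1,24] for √158; ℓ=8 ⇒ convergent index 7
k=0  a_k=12  p_k/q_k = 12/1
…
k=6  a_k=1  p_k/q_k = 4412/351
k=7  a_k=1  p_k/q_k = 7743/616
→ (7743, 616).  Check: 7743²=59954049, 158·616²=59954048, difference 1.

7743 616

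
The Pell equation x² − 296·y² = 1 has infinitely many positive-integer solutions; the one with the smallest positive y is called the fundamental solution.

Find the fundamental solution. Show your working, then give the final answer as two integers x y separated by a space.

3699 215

√296 → a₀=17, period (4,1,7,1,4,34); ℓ=6 even so k=5
k=0  a_k=17  p_k/q_k = 17/1
…
k=4  a_k=1  p_k/q_k = 757/44
k=5  a_k=4  p_k/q_k = 3699/215
(x₁, y₁) = (3699, 215);  3699² − 296·215² = 1 ✓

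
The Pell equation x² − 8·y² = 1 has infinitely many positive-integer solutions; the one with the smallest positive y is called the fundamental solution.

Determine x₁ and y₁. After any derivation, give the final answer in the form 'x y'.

d=8: √d = [2; 1,4] (ℓ=2, even), read p_1/q_1
step 0: (2, 1)  from 2·(1,0) + (0,1)
step 1: (3, 1)  from 1·(2,1) + (1,0)
fundamental: x₁=3, y₁=1  (since 9 − 8·1 = 1)

3 1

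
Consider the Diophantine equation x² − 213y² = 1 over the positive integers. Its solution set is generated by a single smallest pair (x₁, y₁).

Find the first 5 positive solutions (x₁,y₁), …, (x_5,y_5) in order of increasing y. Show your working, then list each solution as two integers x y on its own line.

d=213: √d = [14; 1,1,2,6,1,8,1,6,2,1,1,28] (ℓ=12, even), read p_11/q_11
a_0=14:  p_0=14·1+0=14,  q_0=14·0+1=1
a_1=1:  p_1=1·14+1=15,  q_1=1·1+0=1
…
a_5=1:  p_5=1·467+73=540,  q_5=1·32+5=37
…
a_9=2:  p_9=2·36749+5327=78825,  q_9=2·2518+365=5401
a_10=1:  p_10=1·78825+36749=115574,  q_10=1·5401+2518=7919
a_11=1:  p_11=1·115574+78825=194399,  q_11=1·7919+5401=13320
→ (194399, 13320).  Check: 194399²=37790971201, 213·13320²=37790971200, difference 1.
(x_2, y_2) = (194399·194399 + 213·13320·13320, 194399·13320 + 13320·194399) = (75581942401, 5178789360)
(x_3, y_3) = (194399·75581942401 + 213·13320·5178789360, 194399·5178789360 + 13320·75581942401) = (29386108041429599, 2013502945575960)
(x_4, y_4) = (194399·29386108041429599 + 213·13320·2013502945575960, 194399·2013502945575960 + 13320·29386108041429599) = (11425260034216163289601, 782845918228863306720)
(x_5, y_5) = (194399·11425260034216163289601 + 213·13320·782845918228863306720, 194399·782845918228863306720 + 13320·11425260034216163289601) = (4442118250753789746628859999, 304368927313532092980546600)

194399 13320
75581942401 5178789360
29386108041429599 2013502945575960
11425260034216163289601 782845918228863306720
4442118250753789746628859999 304368927313532092980546600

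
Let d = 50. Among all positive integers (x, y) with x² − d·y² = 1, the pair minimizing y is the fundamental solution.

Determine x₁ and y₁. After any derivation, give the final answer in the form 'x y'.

√50 → a₀=7, period (14); ℓ=1 odd so k=1
k=0  a_k=7  p_k/q_k = 7/1
k=1  a_k=14  p_k/q_k = 99/14
fundamental: x₁=99, y₁=14  (since 9801 − 50·196 = 1)

99 14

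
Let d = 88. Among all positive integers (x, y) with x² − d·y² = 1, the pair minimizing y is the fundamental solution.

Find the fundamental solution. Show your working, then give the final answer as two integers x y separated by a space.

[9; 2,1,1,1,2,18] for √88; ℓ=6 ⇒ convergent index 5
a_0=9:  p_0=9·1+0=9,  q_0=9·0+1=1
a_1=2:  p_1=2·9+1=19,  q_1=2·1+0=2
a_2=1:  p_2=1·19+9=28,  q_2=1·2+1=3
…
a_4=1:  p_4=1·47+28=75,  q_4=1·5+3=8
a_5=2:  p_5=2·75+47=197,  q_5=2·8+5=21
(x₁, y₁) = (197, 21);  197² − 88·21² = 1 ✓

197 21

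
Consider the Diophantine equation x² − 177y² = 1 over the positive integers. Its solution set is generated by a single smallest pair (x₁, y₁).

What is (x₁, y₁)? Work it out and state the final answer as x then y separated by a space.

d=177: √d = [13; 3,3,2,8,2,3,3,26] (ℓ=8, even), read p_7/q_7
i=0: a=13 ⇒ p=13, q=1
i=1: a=3 ⇒ p=40, q=3
i=2: a=3 ⇒ p=133, q=10
i=3: a=2 ⇒ p=306, q=23
…
i=5: a=2 ⇒ p=5468, q=411
i=6: a=3 ⇒ p=18985, q=1427
i=7: a=3 ⇒ p=62423, q=4692
(x₁, y₁) = (62423, 4692);  62423² − 177·4692² = 1 ✓

62423 4692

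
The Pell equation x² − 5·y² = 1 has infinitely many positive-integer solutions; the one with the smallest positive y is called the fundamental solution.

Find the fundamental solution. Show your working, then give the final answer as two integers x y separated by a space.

9 4

d=5: √d = [2; 4] (ℓ=1, odd), read p_1/q_1
a_0=2:  p_0=2·1+0=2,  q_0=2·0+1=1
a_1=4:  p_1=4·2+1=9,  q_1=4·1+0=4
fundamental: x₁=9, y₁=4  (since 81 − 5·16 = 1)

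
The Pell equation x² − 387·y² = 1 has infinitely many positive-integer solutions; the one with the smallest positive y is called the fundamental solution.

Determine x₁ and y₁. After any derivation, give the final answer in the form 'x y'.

[19; 1,2,19,2,1,38] for √387; ℓ=6 ⇒ convergent index 5
a_0=19:  p_0=19·1+0=19,  q_0=19·0+1=1
…
a_4=2:  p_4=2·1141+59=2341,  q_4=2·58+3=119
a_5=1:  p_5=1·2341+1141=3482,  q_5=1·119+58=177
→ (3482, 177).  Check: 3482²=12124324, 387·177²=12124323, difference 1.

3482 177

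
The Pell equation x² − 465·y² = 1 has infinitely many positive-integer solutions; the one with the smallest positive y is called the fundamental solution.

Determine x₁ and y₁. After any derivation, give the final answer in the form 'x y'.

15871 736

d=465: √d = [21; 1,1,3,2,2,2,3,1,1,42] (ℓ=10, even), read p_9/q_9
i=0: a=21 ⇒ p=21, q=1
i=1: a=1 ⇒ p=22, q=1
…
i=4: a=2 ⇒ p=345, q=16
i=5: a=2 ⇒ p=841, q=39
i=6: a=2 ⇒ p=2027, q=94
i=7: a=3 ⇒ p=6922, q=321
i=8: a=1 ⇒ p=8949, q=415
i=9: a=1 ⇒ p=15871, q=736
→ (15871, 736).  Check: 15871²=251888641, 465·736²=251888640, difference 1.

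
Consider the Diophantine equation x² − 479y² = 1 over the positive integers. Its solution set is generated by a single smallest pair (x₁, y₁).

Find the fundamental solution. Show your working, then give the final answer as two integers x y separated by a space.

2989440 136591

d=479: √d = [21; 1,7,1,3,2,21,2,3,1,7,1,42] (ℓ=12, even), read p_11/q_11
k=0  a_k=21  p_k/q_k = 21/1
k=1  a_k=1  p_k/q_k = 22/1
…
k=4  a_k=3  p_k/q_k = 766/35
k=5  a_k=2  p_k/q_k = 1729/79
…
k=8  a_k=3  p_k/q_k = 264712/12095
…
k=10  a_k=7  p_k/q_k = 2648849/121029
k=11  a_k=1  p_k/q_k = 2989440/136591
→ (2989440, 136591).  Check: 2989440²=8936751513600, 479·136591²=8936751513599, difference 1.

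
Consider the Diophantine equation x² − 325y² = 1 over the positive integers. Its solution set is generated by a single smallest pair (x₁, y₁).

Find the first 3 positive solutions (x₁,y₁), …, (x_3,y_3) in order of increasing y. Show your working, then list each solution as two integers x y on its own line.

√325 = [18; 36, …], period ℓ=1 (odd) → k=1
i=0: a=18 ⇒ p=18, q=1
i=1: a=36 ⇒ p=649, q=36
fundamental: x₁=649, y₁=36  (since 421201 − 325·1296 = 1)
(649+36√325)^2 = 842401 + 46728√325
(649+36√325)^3 = 1093435849 + 60652908√325

649 36
842401 46728
1093435849 60652908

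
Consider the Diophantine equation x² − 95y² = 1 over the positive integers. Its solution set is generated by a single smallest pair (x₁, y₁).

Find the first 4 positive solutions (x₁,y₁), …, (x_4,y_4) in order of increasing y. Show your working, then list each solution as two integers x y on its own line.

39 4
3041 312
237159 24332
18495361 1897584

d=95: √d = [9; 1,2,1,18] (ℓ=4, even), read p_3/q_3
a_0=9:  p_0=9·1+0=9,  q_0=9·0+1=1
…
a_2=2:  p_2=2·10+9=29,  q_2=2·1+1=3
a_3=1:  p_3=1·29+10=39,  q_3=1·3+1=4
fundamental: x₁=39, y₁=4  (since 1521 − 95·16 = 1)
k=2:  x_2 = 39·39+95·4·4 = 3041,  y_2 = 39·4+4·39 = 312
k=3:  x_3 = 39·3041+95·4·312 = 237159,  y_3 = 39·312+4·3041 = 24332
k=4:  x_4 = 39·237159+95·4·24332 = 18495361,  y_4 = 39·24332+4·237159 = 1897584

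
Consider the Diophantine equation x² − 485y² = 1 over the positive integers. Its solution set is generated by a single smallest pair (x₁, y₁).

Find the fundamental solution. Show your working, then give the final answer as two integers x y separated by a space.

√485 = [22; 44, …], period ℓ=1 (odd) → k=1
i=0: a=22 ⇒ p=22, q=1
i=1: a=44 ⇒ p=969, q=44
→ (969, 44).  Check: 969²=938961, 485·44²=938960, difference 1.

969 44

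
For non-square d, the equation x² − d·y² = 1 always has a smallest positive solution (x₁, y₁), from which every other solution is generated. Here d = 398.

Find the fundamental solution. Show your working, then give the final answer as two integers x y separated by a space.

399 20

√398 → a₀=19, period (1,18,1,38); ℓ=4 even so k=3
i=0: a=19 ⇒ p=19, q=1
i=1: a=1 ⇒ p=20, q=1
i=2: a=18 ⇒ p=379, q=19
i=3: a=1 ⇒ p=399, q=20
→ (399, 20).  Check: 399²=159201, 398·20²=159200, difference 1.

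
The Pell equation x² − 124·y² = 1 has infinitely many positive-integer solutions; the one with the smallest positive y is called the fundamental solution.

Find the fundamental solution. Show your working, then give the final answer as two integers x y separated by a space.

4620799 414960

d=124: √d = [11; 7,2,1,1,1,…,2,7,22] (ℓ=16, even), read p_15/q_15
k=0  a_k=11  p_k/q_k = 11/1
…
k=3  a_k=1  p_k/q_k = 245/22
k=4  a_k=1  p_k/q_k = 412/37
…
k=11  a_k=1  p_k/q_k = 84875/7622
…
k=14  a_k=2  p_k/q_k = 626251/56239
k=15  a_k=7  p_k/q_k = 4620799/414960
→ (4620799, 414960).  Check: 4620799²=21351783398401, 124·414960²=21351783398400, difference 1.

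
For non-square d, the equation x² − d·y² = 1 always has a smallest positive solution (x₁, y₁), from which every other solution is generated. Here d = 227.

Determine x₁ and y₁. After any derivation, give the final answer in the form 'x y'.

[15; 15,30] for √227; ℓ=2 ⇒ convergent index 1
i=0: a=15 ⇒ p=15, q=1
i=1: a=15 ⇒ p=226, q=15
→ (226, 15).  Check: 226²=51076, 227·15²=51075, difference 1.

226 15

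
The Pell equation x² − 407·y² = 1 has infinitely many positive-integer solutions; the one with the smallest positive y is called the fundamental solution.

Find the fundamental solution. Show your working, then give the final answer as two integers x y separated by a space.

√407 = [20; 5,1,2,1,5,40, …], period ℓ=6 (even) → k=5
step 0: (20, 1)  from 20·(1,0) + (0,1)
step 1: (101, 5)  from 5·(20,1) + (1,0)
step 2: (121, 6)  from 1·(101,5) + (20,1)
step 3: (343, 17)  from 2·(121,6) + (101,5)
step 4: (464, 23)  from 1·(343,17) + (121,6)
step 5: (2663, 132)  from 5·(464,23) + (343,17)
(x₁, y₁) = (2663, 132);  2663² − 407·132² = 1 ✓

2663 132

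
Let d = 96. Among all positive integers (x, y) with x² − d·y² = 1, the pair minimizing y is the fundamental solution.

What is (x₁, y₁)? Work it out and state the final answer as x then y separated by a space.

49 5

d=96: √d = [9; 1,3,1,18] (ℓ=4, even), read p_3/q_3
step 0: (9, 1)  from 9·(1,0) + (0,1)
…
step 2: (39, 4)  from 3·(10,1) + (9,1)
step 3: (49, 5)  from 1·(39,4) + (10,1)
→ (49, 5).  Check: 49²=2401, 96·5²=2400, difference 1.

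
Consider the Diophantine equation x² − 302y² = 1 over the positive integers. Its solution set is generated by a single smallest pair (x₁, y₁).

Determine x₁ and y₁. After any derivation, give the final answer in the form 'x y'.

d=302: √d = [17; 2,1,1,1,4,…,1,2,34] (ℓ=16, even), read p_15/q_15
k=0  a_k=17  p_k/q_k = 17/1
k=1  a_k=2  p_k/q_k = 35/2
k=2  a_k=1  p_k/q_k = 52/3
k=3  a_k=1  p_k/q_k = 87/5
k=4  a_k=1  p_k/q_k = 139/8
…
k=6  a_k=2  p_k/q_k = 1425/82
k=7  a_k=1  p_k/q_k = 2068/119
k=8  a_k=16  p_k/q_k = 34513/1986
k=9  a_k=1  p_k/q_k = 36581/2105
k=10  a_k=2  p_k/q_k = 107675/6196
…
k=13  a_k=1  p_k/q_k = 1042237/59974
k=14  a_k=1  p_k/q_k = 1617193/93059
k=15  a_k=2  p_k/q_k = 4276623/246092
fundamental: x₁=4276623, y₁=246092  (since 18289504284129 − 302·60561272464 = 1)

4276623 246092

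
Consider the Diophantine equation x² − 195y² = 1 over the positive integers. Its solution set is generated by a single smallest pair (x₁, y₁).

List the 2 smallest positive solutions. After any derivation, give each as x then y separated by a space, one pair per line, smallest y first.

√195 = [13; 1,26, …], period ℓ=2 (even) → k=1
a_0=13:  p_0=13·1+0=13,  q_0=13·0+1=1
a_1=1:  p_1=1·13+1=14,  q_1=1·1+0=1
fundamental: x₁=14, y₁=1  (since 196 − 195·1 = 1)
(14+1√195)^2 = 391 + 28√195

14 1
391 28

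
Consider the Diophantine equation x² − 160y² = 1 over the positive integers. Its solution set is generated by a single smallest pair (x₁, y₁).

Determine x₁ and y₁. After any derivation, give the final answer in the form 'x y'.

d=160: √d = [12; 1,1,1,5,1,1,1,24] (ℓ=8, even), read p_7/q_7
k=0  a_k=12  p_k/q_k = 12/1
…
k=3  a_k=1  p_k/q_k = 38/3
k=4  a_k=5  p_k/q_k = 215/17
…
k=6  a_k=1  p_k/q_k = 468/37
k=7  a_k=1  p_k/q_k = 721/57
→ (721, 57).  Check: 721²=519841, 160·57²=519840, difference 1.

721 57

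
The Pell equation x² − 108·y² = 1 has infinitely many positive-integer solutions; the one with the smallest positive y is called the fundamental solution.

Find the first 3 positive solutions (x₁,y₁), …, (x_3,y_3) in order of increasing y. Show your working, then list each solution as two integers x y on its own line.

1351 130
3650401 351260
9863382151 949104390

d=108: √d = [10; 2,1,1,4,1,1,2,20] (ℓ=8, even), read p_7/q_7
i=0: a=10 ⇒ p=10, q=1
…
i=2: a=1 ⇒ p=31, q=3
i=3: a=1 ⇒ p=52, q=5
i=4: a=4 ⇒ p=239, q=23
i=5: a=1 ⇒ p=291, q=28
i=6: a=1 ⇒ p=530, q=51
i=7: a=2 ⇒ p=1351, q=130
(x₁, y₁) = (1351, 130);  1351² − 108·130² = 1 ✓
(1351+130√108)^2 = 3650401 + 351260√108
(1351+130√108)^3 = 9863382151 + 949104390√108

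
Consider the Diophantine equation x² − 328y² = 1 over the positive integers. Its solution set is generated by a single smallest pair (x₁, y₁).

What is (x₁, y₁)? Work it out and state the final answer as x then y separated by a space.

√328 = [18; 9,36, …], period ℓ=2 (even) → k=1
a_0=18:  p_0=18·1+0=18,  q_0=18·0+1=1
a_1=9:  p_1=9·18+1=163,  q_1=9·1+0=9
fundamental: x₁=163, y₁=9  (since 26569 − 328·81 = 1)

163 9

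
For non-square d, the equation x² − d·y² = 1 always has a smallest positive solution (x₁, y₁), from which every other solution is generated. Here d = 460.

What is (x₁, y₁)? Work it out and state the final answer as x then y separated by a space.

√460 → a₀=21, period (2,4,3,1,2,10,2,1,3,4,2,42); ℓ=12 even so k=11
i=0: a=21 ⇒ p=21, q=1
i=1: a=2 ⇒ p=43, q=2
i=2: a=4 ⇒ p=193, q=9
i=3: a=3 ⇒ p=622, q=29
i=4: a=1 ⇒ p=815, q=38
…
i=6: a=10 ⇒ p=23335, q=1088
…
i=10: a=4 ⇒ p=1135029, q=52921
i=11: a=2 ⇒ p=2535751, q=118230
→ (2535751, 118230).  Check: 2535751²=6430033134001, 460·118230²=6430033134000, difference 1.

2535751 118230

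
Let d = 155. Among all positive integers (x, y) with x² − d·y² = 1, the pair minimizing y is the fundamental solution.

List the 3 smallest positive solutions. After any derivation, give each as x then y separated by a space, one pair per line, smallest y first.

249 20
124001 9960
61752249 4960060

√155 = [12; 2,4,2,24, …], period ℓ=4 (even) → k=3
a_0=12:  p_0=12·1+0=12,  q_0=12·0+1=1
a_1=2:  p_1=2·12+1=25,  q_1=2·1+0=2
a_2=4:  p_2=4·25+12=112,  q_2=4·2+1=9
a_3=2:  p_3=2·112+25=249,  q_3=2·9+2=20
(x₁, y₁) = (249, 20);  249² − 155·20² = 1 ✓
k=2:  x_2 = 249·249+155·20·20 = 124001,  y_2 = 249·20+20·249 = 9960
k=3:  x_3 = 249·124001+155·20·9960 = 61752249,  y_3 = 249·9960+20·124001 = 4960060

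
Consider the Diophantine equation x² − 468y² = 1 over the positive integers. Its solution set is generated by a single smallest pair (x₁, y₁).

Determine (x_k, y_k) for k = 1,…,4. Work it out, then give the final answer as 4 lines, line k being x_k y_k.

[21; 1,1,1,2,1,1,1,42] for √468; ℓ=8 ⇒ convergent index 7
k=0  a_k=21  p_k/q_k = 21/1
k=1  a_k=1  p_k/q_k = 22/1
k=2  a_k=1  p_k/q_k = 43/2
…
k=4  a_k=2  p_k/q_k = 173/8
k=5  a_k=1  p_k/q_k = 238/11
k=6  a_k=1  p_k/q_k = 411/19
k=7  a_k=1  p_k/q_k = 649/30
(x₁, y₁) = (649, 30);  649² − 468·30² = 1 ✓
k=2:  x_2 = 649·649+468·30·30 = 842401,  y_2 = 649·30+30·649 = 38940
k=3:  x_3 = 649·842401+468·30·38940 = 1093435849,  y_3 = 649·38940+30·842401 = 50544090
k=4:  x_4 = 649·1093435849+468·30·50544090 = 1419278889601,  y_4 = 649·50544090+30·1093435849 = 65606189880

649 30
842401 38940
1093435849 50544090
1419278889601 65606189880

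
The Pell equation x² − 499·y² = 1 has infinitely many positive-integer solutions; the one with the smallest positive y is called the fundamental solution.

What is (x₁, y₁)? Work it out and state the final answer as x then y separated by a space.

4490 201

[22; 2,1,21,1,2,44] for √499; ℓ=6 ⇒ convergent index 5
a_0=22:  p_0=22·1+0=22,  q_0=22·0+1=1
a_1=2:  p_1=2·22+1=45,  q_1=2·1+0=2
…
a_4=1:  p_4=1·1452+67=1519,  q_4=1·65+3=68
a_5=2:  p_5=2·1519+1452=4490,  q_5=2·68+65=201
→ (4490, 201).  Check: 4490²=20160100, 499·201²=20160099, difference 1.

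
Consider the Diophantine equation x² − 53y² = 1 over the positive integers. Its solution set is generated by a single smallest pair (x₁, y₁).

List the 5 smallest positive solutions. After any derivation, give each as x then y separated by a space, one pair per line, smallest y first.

66249 9100
8777860001 1205731800
1163048894346249 159757052027300
154101652394311440001 21167489878307463600
20418160737778428282906249 2804650073736225260045500

d=53: √d = [7; 3,1,1,3,14] (ℓ=5, odd), read p_9/q_9
k=0  a_k=7  p_k/q_k = 7/1
k=1  a_k=3  p_k/q_k = 22/3
…
k=4  a_k=3  p_k/q_k = 182/25
…
k=8  a_k=1  p_k/q_k = 18557/2549
k=9  a_k=3  p_k/q_k = 66249/9100
→ (66249, 9100).  Check: 66249²=4388930001, 53·9100²=4388930000, difference 1.
k=2:  x_2 = 66249·66249+53·9100·9100 = 8777860001,  y_2 = 66249·9100+9100·66249 = 1205731800
k=3:  x_3 = 66249·8777860001+53·9100·1205731800 = 1163048894346249,  y_3 = 66249·1205731800+9100·8777860001 = 159757052027300
k=4:  x_4 = 66249·1163048894346249+53·9100·159757052027300 = 154101652394311440001,  y_4 = 66249·159757052027300+9100·1163048894346249 = 21167489878307463600
k=5:  x_5 = 66249·154101652394311440001+53·9100·21167489878307463600 = 20418160737778428282906249,  y_5 = 66249·21167489878307463600+9100·154101652394311440001 = 2804650073736225260045500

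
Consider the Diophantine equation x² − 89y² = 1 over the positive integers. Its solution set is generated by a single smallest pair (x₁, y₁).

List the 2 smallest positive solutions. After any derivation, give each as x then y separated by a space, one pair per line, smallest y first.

d=89: √d = [9; 2,3,3,2,18] (ℓ=5, odd), read p_9/q_9
i=0: a=9 ⇒ p=9, q=1
i=1: a=2 ⇒ p=19, q=2
…
i=3: a=3 ⇒ p=217, q=23
i=4: a=2 ⇒ p=500, q=53
i=5: a=18 ⇒ p=9217, q=977
…
i=7: a=3 ⇒ p=66019, q=6998
i=8: a=3 ⇒ p=216991, q=23001
i=9: a=2 ⇒ p=500001, q=53000
(x₁, y₁) = (500001, 53000);  500001² − 89·53000² = 1 ✓
(x_2, y_2) = (500001·500001 + 89·53000·53000, 500001·53000 + 53000·500001) = (500002000001, 53000106000)

500001 53000
500002000001 53000106000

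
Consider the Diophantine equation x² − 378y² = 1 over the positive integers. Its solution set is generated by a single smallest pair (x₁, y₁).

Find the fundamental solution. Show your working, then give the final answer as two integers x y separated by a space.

√378 = [19; 2,3,1,4,1,3,2,38, …], period ℓ=8 (even) → k=7
i=0: a=19 ⇒ p=19, q=1
…
i=4: a=4 ⇒ p=836, q=43
…
i=6: a=3 ⇒ p=3869, q=199
i=7: a=2 ⇒ p=8749, q=450
(x₁, y₁) = (8749, 450);  8749² − 378·450² = 1 ✓

8749 450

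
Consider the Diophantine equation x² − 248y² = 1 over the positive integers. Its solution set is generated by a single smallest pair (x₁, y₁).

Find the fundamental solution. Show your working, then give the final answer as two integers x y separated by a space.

63 4

√248 → a₀=15, period (1,2,1,30); ℓ=4 even so k=3
step 0: (15, 1)  from 15·(1,0) + (0,1)
step 1: (16, 1)  from 1·(15,1) + (1,0)
step 2: (47, 3)  from 2·(16,1) + (15,1)
step 3: (63, 4)  from 1·(47,3) + (16,1)
fundamental: x₁=63, y₁=4  (since 3969 − 248·16 = 1)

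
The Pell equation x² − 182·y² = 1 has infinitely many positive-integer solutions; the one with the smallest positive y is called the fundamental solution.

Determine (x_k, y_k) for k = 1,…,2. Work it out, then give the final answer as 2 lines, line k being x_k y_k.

√182 → a₀=13, period (2,26); ℓ=2 even so k=1
step 0: (13, 1)  from 13·(1,0) + (0,1)
step 1: (27, 2)  from 2·(13,1) + (1,0)
→ (27, 2).  Check: 27²=729, 182·2²=728, difference 1.
k=2:  x_2 = 27·27+182·2·2 = 1457,  y_2 = 27·2+2·27 = 108

27 2
1457 108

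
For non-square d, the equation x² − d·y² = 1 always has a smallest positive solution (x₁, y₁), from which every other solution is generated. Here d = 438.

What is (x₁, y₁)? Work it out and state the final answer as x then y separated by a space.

[20; 1,12,1,40] for √438; ℓ=4 ⇒ convergent index 3
i=0: a=20 ⇒ p=20, q=1
i=1: a=1 ⇒ p=21, q=1
i=2: a=12 ⇒ p=272, q=13
i=3: a=1 ⇒ p=293, q=14
→ (293, 14).  Check: 293²=85849, 438·14²=85848, difference 1.

293 14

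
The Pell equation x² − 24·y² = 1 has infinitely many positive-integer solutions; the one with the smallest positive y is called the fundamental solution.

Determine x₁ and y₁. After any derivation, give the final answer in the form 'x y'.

5 1

[4; 1,8] for √24; ℓ=2 ⇒ convergent index 1
a_0=4:  p_0=4·1+0=4,  q_0=4·0+1=1
a_1=1:  p_1=1·4+1=5,  q_1=1·1+0=1
fundamental: x₁=5, y₁=1  (since 25 − 24·1 = 1)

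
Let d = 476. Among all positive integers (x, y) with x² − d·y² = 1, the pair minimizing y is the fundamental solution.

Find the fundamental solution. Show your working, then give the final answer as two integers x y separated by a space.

d=476: √d = [21; 1,4,2,10,2,4,1,42] (ℓ=8, even), read p_7/q_7
step 0: (21, 1)  from 21·(1,0) + (0,1)
step 1: (22, 1)  from 1·(21,1) + (1,0)
…
step 4: (2509, 115)  from 10·(240,11) + (109,5)
step 5: (5258, 241)  from 2·(2509,115) + (240,11)
step 6: (23541, 1079)  from 4·(5258,241) + (2509,115)
step 7: (28799, 1320)  from 1·(23541,1079) + (5258,241)
fundamental: x₁=28799, y₁=1320  (since 829382401 − 476·1742400 = 1)

28799 1320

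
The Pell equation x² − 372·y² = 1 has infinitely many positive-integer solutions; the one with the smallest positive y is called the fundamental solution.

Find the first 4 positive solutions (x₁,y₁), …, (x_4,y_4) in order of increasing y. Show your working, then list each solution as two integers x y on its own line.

[19; 3,2,12,2,3,38] for √372; ℓ=6 ⇒ convergent index 5
a_0=19:  p_0=19·1+0=19,  q_0=19·0+1=1
a_1=3:  p_1=3·19+1=58,  q_1=3·1+0=3
…
a_4=2:  p_4=2·1678+135=3491,  q_4=2·87+7=181
a_5=3:  p_5=3·3491+1678=12151,  q_5=3·181+87=630
fundamental: x₁=12151, y₁=630  (since 147646801 − 372·396900 = 1)
(12151+630√372)^2 = 295293601 + 15310260√372
(12151+630√372)^3 = 7176225079351 + 372069937890√372
(12151+630√372)^4 = 174396621583094401 + 9042043615292520√372

12151 630
295293601 15310260
7176225079351 372069937890
174396621583094401 9042043615292520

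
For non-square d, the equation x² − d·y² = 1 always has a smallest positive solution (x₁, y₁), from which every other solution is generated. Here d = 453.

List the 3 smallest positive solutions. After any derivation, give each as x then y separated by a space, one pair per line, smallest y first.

d=453: √d = [21; 3,1,1,10,14,10,1,1,3,42] (ℓ=10, even), read p_9/q_9
a_0=21:  p_0=21·1+0=21,  q_0=21·0+1=1
a_1=3:  p_1=3·21+1=64,  q_1=3·1+0=3
a_2=1:  p_2=1·64+21=85,  q_2=1·3+1=4
a_3=1:  p_3=1·85+64=149,  q_3=1·4+3=7
…
a_5=14:  p_5=14·1575+149=22199,  q_5=14·74+7=1043
a_6=10:  p_6=10·22199+1575=223565,  q_6=10·1043+74=10504
…
a_8=1:  p_8=1·245764+223565=469329,  q_8=1·11547+10504=22051
a_9=3:  p_9=3·469329+245764=1653751,  q_9=3·22051+11547=77700
fundamental: x₁=1653751, y₁=77700  (since 2734892370001 − 453·6037290000 = 1)
(x_2, y_2) = (1653751·1653751 + 453·77700·77700, 1653751·77700 + 77700·1653751) = (5469784740001, 256992905400)
(x_3, y_3) = (1653751·5469784740001 + 453·77700·256992905400, 1653751·256992905400 + 77700·5469784740001) = (18091323967121133751, 850004548596233100)

1653751 77700
5469784740001 256992905400
18091323967121133751 850004548596233100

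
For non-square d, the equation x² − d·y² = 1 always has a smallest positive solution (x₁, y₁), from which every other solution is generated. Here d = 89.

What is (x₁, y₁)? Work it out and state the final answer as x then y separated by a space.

d=89: √d = [9; 2,3,3,2,18] (ℓ=5, odd), read p_9/q_9
k=0  a_k=9  p_k/q_k = 9/1
…
k=2  a_k=3  p_k/q_k = 66/7
k=3  a_k=3  p_k/q_k = 217/23
k=4  a_k=2  p_k/q_k = 500/53
k=5  a_k=18  p_k/q_k = 9217/977
k=6  a_k=2  p_k/q_k = 18934/2007
…
k=8  a_k=3  p_k/q_k = 216991/23001
k=9  a_k=2  p_k/q_k = 500001/53000
(x₁, y₁) = (500001, 53000);  500001² − 89·53000² = 1 ✓

500001 53000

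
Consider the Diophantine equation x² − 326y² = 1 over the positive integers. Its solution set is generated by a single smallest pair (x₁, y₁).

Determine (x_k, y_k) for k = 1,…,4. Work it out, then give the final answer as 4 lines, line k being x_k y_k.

[18; 18,36] for √326; ℓ=2 ⇒ convergent index 1
a_0=18:  p_0=18·1+0=18,  q_0=18·0+1=1
a_1=18:  p_1=18·18+1=325,  q_1=18·1+0=18
(x₁, y₁) = (325, 18);  325² − 326·18² = 1 ✓
(x_2, y_2) = (325·325 + 326·18·18, 325·18 + 18·325) = (211249, 11700)
(x_3, y_3) = (325·211249 + 326·18·11700, 325·11700 + 18·211249) = (137311525, 7604982)
(x_4, y_4) = (325·137311525 + 326·18·7604982, 325·7604982 + 18·137311525) = (89252280001, 4943226600)

325 18
211249 11700
137311525 7604982
89252280001 4943226600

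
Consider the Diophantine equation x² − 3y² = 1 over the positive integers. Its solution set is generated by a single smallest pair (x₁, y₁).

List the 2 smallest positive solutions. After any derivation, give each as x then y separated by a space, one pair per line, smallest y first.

[1; 1,2] for √3; ℓ=2 ⇒ convergent index 1
i=0: a=1 ⇒ p=1, q=1
i=1: a=1 ⇒ p=2, q=1
→ (2, 1).  Check: 2²=4, 3·1²=3, difference 1.
n=2: (2,1)∘(2,1) = (2·2+3·1·1, 2·1+1·2) = (7,4)

2 1
7 4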